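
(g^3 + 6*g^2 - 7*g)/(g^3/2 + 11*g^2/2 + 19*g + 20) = 2*g*(g^2 + 6*g - 7)/(g^3 + 11*g^2 + 38*g + 40)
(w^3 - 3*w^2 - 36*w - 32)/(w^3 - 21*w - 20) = (w - 8)/(w - 5)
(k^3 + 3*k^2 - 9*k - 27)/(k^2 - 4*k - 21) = (k^2 - 9)/(k - 7)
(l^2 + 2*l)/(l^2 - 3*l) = (l + 2)/(l - 3)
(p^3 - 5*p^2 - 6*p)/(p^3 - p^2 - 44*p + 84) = p*(p + 1)/(p^2 + 5*p - 14)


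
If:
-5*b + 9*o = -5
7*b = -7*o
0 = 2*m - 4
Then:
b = 5/14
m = 2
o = -5/14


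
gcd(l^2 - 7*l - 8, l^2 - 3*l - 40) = l - 8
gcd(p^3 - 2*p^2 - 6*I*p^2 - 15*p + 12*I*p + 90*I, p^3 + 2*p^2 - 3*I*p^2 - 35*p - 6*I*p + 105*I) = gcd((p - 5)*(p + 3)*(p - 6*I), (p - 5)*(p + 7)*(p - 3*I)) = p - 5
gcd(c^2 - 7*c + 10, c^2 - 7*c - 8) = 1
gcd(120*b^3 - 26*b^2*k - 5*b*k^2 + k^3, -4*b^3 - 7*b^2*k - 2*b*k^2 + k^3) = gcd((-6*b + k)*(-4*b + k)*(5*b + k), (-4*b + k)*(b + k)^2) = 4*b - k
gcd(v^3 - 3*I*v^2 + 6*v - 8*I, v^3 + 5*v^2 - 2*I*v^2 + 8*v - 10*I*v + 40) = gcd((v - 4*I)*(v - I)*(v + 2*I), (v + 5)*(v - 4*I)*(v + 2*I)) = v^2 - 2*I*v + 8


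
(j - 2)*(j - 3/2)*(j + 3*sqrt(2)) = j^3 - 7*j^2/2 + 3*sqrt(2)*j^2 - 21*sqrt(2)*j/2 + 3*j + 9*sqrt(2)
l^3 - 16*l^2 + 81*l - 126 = (l - 7)*(l - 6)*(l - 3)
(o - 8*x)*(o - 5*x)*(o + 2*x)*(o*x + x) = o^4*x - 11*o^3*x^2 + o^3*x + 14*o^2*x^3 - 11*o^2*x^2 + 80*o*x^4 + 14*o*x^3 + 80*x^4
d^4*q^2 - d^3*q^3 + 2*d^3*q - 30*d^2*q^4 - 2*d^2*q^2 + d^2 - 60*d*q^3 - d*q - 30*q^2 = (d - 6*q)*(d + 5*q)*(d*q + 1)^2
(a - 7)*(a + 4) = a^2 - 3*a - 28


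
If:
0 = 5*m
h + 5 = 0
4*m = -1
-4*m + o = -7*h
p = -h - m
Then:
No Solution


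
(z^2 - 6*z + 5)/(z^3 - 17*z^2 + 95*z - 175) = (z - 1)/(z^2 - 12*z + 35)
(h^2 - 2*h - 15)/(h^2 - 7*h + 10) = (h + 3)/(h - 2)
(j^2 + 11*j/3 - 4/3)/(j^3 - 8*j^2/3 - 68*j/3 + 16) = (3*j - 1)/(3*j^2 - 20*j + 12)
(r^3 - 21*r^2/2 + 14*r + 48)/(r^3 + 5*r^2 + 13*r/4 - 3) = 2*(r^2 - 12*r + 32)/(2*r^2 + 7*r - 4)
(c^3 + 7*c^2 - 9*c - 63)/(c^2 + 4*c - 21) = c + 3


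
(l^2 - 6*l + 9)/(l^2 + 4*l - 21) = (l - 3)/(l + 7)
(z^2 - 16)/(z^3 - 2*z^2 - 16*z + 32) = 1/(z - 2)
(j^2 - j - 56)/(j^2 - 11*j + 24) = (j + 7)/(j - 3)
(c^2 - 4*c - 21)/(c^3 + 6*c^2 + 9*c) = (c - 7)/(c*(c + 3))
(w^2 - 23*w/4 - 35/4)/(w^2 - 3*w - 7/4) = (-4*w^2 + 23*w + 35)/(-4*w^2 + 12*w + 7)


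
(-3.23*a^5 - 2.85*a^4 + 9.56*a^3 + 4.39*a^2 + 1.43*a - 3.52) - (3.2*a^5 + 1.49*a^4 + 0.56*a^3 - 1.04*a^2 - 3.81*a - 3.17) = -6.43*a^5 - 4.34*a^4 + 9.0*a^3 + 5.43*a^2 + 5.24*a - 0.35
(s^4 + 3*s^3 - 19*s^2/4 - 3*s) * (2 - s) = -s^5 - s^4 + 43*s^3/4 - 13*s^2/2 - 6*s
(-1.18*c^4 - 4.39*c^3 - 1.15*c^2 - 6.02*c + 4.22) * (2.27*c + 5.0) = -2.6786*c^5 - 15.8653*c^4 - 24.5605*c^3 - 19.4154*c^2 - 20.5206*c + 21.1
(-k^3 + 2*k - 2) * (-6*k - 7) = 6*k^4 + 7*k^3 - 12*k^2 - 2*k + 14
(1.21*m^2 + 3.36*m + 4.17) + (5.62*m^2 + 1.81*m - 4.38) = 6.83*m^2 + 5.17*m - 0.21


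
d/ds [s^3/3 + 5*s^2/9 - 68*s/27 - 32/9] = s^2 + 10*s/9 - 68/27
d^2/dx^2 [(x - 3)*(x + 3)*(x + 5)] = 6*x + 10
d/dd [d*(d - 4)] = 2*d - 4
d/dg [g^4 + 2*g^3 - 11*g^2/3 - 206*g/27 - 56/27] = 4*g^3 + 6*g^2 - 22*g/3 - 206/27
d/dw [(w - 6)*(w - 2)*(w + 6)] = 3*w^2 - 4*w - 36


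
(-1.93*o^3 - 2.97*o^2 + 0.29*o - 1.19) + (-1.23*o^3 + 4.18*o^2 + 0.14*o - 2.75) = -3.16*o^3 + 1.21*o^2 + 0.43*o - 3.94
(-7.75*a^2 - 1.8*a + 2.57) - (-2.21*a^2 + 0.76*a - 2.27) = -5.54*a^2 - 2.56*a + 4.84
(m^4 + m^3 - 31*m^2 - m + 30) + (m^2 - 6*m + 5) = m^4 + m^3 - 30*m^2 - 7*m + 35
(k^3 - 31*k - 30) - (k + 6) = k^3 - 32*k - 36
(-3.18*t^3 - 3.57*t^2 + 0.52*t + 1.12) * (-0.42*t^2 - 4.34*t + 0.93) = 1.3356*t^5 + 15.3006*t^4 + 12.318*t^3 - 6.0473*t^2 - 4.3772*t + 1.0416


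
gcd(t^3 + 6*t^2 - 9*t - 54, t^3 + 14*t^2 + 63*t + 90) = t^2 + 9*t + 18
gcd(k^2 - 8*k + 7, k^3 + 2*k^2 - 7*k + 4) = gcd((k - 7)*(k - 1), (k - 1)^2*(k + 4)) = k - 1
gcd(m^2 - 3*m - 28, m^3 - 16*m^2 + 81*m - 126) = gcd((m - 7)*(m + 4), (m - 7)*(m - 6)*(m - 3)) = m - 7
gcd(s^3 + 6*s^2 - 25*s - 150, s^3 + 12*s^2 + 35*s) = s + 5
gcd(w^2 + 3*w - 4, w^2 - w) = w - 1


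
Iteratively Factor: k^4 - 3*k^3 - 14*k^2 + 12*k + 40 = (k - 5)*(k^3 + 2*k^2 - 4*k - 8) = (k - 5)*(k - 2)*(k^2 + 4*k + 4) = (k - 5)*(k - 2)*(k + 2)*(k + 2)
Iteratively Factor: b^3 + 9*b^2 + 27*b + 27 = (b + 3)*(b^2 + 6*b + 9) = (b + 3)^2*(b + 3)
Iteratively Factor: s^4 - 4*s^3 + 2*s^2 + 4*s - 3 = (s - 1)*(s^3 - 3*s^2 - s + 3) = (s - 3)*(s - 1)*(s^2 - 1) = (s - 3)*(s - 1)*(s + 1)*(s - 1)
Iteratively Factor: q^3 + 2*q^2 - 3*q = (q - 1)*(q^2 + 3*q) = (q - 1)*(q + 3)*(q)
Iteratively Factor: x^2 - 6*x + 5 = (x - 1)*(x - 5)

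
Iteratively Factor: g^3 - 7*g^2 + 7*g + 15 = (g + 1)*(g^2 - 8*g + 15) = (g - 3)*(g + 1)*(g - 5)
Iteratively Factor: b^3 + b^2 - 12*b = (b + 4)*(b^2 - 3*b) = b*(b + 4)*(b - 3)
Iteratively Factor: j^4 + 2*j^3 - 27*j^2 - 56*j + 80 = (j + 4)*(j^3 - 2*j^2 - 19*j + 20) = (j - 1)*(j + 4)*(j^2 - j - 20) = (j - 1)*(j + 4)^2*(j - 5)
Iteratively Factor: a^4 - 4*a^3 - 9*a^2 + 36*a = (a - 3)*(a^3 - a^2 - 12*a) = (a - 3)*(a + 3)*(a^2 - 4*a) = a*(a - 3)*(a + 3)*(a - 4)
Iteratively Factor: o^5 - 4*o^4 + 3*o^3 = (o)*(o^4 - 4*o^3 + 3*o^2) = o*(o - 3)*(o^3 - o^2) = o*(o - 3)*(o - 1)*(o^2) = o^2*(o - 3)*(o - 1)*(o)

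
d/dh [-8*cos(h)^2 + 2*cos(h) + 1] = 2*(8*cos(h) - 1)*sin(h)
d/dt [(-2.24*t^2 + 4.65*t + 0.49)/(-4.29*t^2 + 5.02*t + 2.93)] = (8.7037*t^2 - 8.9222*t + 11.1647)/(18.4041*t^4 - 43.0716*t^3 + 0.0609999999999928*t^2 + 29.4172*t + 8.5849)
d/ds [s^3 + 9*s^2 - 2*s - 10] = 3*s^2 + 18*s - 2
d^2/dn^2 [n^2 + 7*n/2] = 2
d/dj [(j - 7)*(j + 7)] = 2*j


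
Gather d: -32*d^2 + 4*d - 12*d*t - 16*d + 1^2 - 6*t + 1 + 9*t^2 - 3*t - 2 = -32*d^2 + d*(-12*t - 12) + 9*t^2 - 9*t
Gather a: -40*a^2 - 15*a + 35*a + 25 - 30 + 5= -40*a^2 + 20*a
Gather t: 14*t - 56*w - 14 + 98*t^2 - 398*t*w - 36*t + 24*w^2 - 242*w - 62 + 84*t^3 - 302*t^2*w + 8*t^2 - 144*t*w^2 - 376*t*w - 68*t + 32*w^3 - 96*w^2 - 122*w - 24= 84*t^3 + t^2*(106 - 302*w) + t*(-144*w^2 - 774*w - 90) + 32*w^3 - 72*w^2 - 420*w - 100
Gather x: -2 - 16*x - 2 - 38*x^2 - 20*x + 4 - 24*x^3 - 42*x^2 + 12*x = -24*x^3 - 80*x^2 - 24*x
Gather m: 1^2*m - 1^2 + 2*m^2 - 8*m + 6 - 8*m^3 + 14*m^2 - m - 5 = -8*m^3 + 16*m^2 - 8*m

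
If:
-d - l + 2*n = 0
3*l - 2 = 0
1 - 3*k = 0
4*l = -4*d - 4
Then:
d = -5/3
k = 1/3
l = 2/3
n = -1/2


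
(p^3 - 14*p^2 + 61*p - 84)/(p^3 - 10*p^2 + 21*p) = (p - 4)/p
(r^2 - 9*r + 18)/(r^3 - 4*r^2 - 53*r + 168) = (r - 6)/(r^2 - r - 56)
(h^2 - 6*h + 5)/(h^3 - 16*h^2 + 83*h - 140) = (h - 1)/(h^2 - 11*h + 28)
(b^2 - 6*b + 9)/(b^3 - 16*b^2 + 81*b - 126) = (b - 3)/(b^2 - 13*b + 42)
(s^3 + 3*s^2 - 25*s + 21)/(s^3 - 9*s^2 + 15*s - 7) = (s^2 + 4*s - 21)/(s^2 - 8*s + 7)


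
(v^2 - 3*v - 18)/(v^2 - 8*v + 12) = (v + 3)/(v - 2)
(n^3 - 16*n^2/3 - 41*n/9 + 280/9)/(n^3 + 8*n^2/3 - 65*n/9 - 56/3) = (n - 5)/(n + 3)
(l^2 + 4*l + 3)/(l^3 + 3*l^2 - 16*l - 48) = (l + 1)/(l^2 - 16)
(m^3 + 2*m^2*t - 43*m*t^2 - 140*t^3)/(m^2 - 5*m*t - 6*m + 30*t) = (m^3 + 2*m^2*t - 43*m*t^2 - 140*t^3)/(m^2 - 5*m*t - 6*m + 30*t)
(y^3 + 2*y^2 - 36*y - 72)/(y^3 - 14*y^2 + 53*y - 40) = (y^3 + 2*y^2 - 36*y - 72)/(y^3 - 14*y^2 + 53*y - 40)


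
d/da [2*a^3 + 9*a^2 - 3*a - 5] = 6*a^2 + 18*a - 3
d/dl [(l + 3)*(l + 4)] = 2*l + 7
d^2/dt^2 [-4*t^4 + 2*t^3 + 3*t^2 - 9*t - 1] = -48*t^2 + 12*t + 6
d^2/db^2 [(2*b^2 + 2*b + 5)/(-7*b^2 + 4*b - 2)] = 2*(-154*b^3 - 651*b^2 + 504*b - 34)/(343*b^6 - 588*b^5 + 630*b^4 - 400*b^3 + 180*b^2 - 48*b + 8)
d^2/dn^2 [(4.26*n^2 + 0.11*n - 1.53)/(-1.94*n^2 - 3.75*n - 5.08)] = (61.1550080000001*n^3 + 286.44876*n^2 + 73.2889319999999*n - 202.80519)/(7.301384*n^6 + 42.3405*n^5 + 139.201014*n^4 + 274.476375*n^3 + 364.505748*n^2 + 290.322*n + 131.096512)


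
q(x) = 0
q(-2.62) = 0.00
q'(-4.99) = 0.00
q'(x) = 0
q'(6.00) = 0.00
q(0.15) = 0.00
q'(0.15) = 0.00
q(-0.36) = 0.00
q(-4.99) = 0.00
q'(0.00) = 0.00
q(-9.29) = 0.00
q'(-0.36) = 0.00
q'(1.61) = 0.00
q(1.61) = 0.00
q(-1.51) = 0.00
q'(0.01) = 0.00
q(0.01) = 0.00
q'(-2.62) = 0.00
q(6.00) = 0.00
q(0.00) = 0.00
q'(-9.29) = 0.00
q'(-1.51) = 0.00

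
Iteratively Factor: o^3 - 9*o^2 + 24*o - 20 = (o - 5)*(o^2 - 4*o + 4) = (o - 5)*(o - 2)*(o - 2)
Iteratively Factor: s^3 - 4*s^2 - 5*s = (s - 5)*(s^2 + s) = (s - 5)*(s + 1)*(s)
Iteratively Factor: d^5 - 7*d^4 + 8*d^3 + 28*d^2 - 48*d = (d - 2)*(d^4 - 5*d^3 - 2*d^2 + 24*d) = (d - 3)*(d - 2)*(d^3 - 2*d^2 - 8*d) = d*(d - 3)*(d - 2)*(d^2 - 2*d - 8) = d*(d - 4)*(d - 3)*(d - 2)*(d + 2)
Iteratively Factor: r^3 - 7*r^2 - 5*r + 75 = (r + 3)*(r^2 - 10*r + 25) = (r - 5)*(r + 3)*(r - 5)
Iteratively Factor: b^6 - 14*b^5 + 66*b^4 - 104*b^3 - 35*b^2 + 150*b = (b)*(b^5 - 14*b^4 + 66*b^3 - 104*b^2 - 35*b + 150) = b*(b - 5)*(b^4 - 9*b^3 + 21*b^2 + b - 30) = b*(b - 5)*(b - 2)*(b^3 - 7*b^2 + 7*b + 15) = b*(b - 5)^2*(b - 2)*(b^2 - 2*b - 3) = b*(b - 5)^2*(b - 2)*(b + 1)*(b - 3)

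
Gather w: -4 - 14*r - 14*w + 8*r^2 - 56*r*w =8*r^2 - 14*r + w*(-56*r - 14) - 4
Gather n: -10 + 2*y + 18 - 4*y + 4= 12 - 2*y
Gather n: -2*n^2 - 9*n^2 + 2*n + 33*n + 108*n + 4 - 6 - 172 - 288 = -11*n^2 + 143*n - 462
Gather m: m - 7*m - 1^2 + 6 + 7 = 12 - 6*m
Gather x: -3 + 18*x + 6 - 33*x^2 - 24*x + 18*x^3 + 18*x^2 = 18*x^3 - 15*x^2 - 6*x + 3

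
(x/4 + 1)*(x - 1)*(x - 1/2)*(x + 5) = x^4/4 + 15*x^3/8 + 7*x^2/4 - 51*x/8 + 5/2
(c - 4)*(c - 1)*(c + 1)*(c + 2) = c^4 - 2*c^3 - 9*c^2 + 2*c + 8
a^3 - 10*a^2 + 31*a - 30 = (a - 5)*(a - 3)*(a - 2)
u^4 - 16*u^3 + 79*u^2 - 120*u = u*(u - 8)*(u - 5)*(u - 3)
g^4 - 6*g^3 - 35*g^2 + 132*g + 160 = (g - 8)*(g - 4)*(g + 1)*(g + 5)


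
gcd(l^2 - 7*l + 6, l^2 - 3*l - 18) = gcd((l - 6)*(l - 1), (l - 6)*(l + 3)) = l - 6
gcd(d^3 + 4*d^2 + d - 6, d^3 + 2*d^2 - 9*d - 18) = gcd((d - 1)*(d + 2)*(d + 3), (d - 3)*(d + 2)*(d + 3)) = d^2 + 5*d + 6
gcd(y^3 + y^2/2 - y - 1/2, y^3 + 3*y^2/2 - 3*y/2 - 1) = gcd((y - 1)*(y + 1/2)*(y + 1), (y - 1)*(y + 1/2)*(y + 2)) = y^2 - y/2 - 1/2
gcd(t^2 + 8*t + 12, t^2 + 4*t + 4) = t + 2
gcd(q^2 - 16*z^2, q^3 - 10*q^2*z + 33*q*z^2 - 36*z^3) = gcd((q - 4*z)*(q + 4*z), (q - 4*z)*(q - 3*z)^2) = -q + 4*z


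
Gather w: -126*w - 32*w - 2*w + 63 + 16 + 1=80 - 160*w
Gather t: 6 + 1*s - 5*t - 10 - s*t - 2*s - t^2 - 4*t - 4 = -s - t^2 + t*(-s - 9) - 8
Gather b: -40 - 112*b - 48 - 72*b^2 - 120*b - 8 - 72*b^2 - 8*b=-144*b^2 - 240*b - 96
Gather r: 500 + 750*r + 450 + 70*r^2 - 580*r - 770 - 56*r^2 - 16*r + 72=14*r^2 + 154*r + 252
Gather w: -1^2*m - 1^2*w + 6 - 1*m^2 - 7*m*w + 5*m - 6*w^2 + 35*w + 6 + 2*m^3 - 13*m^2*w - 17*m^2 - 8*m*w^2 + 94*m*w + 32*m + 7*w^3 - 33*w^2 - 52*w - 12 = 2*m^3 - 18*m^2 + 36*m + 7*w^3 + w^2*(-8*m - 39) + w*(-13*m^2 + 87*m - 18)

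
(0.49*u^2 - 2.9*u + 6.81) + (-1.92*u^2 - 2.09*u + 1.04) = -1.43*u^2 - 4.99*u + 7.85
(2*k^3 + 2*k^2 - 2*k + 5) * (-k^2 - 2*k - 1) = -2*k^5 - 6*k^4 - 4*k^3 - 3*k^2 - 8*k - 5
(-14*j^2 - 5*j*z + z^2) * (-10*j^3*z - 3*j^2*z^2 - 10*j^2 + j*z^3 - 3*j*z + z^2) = 140*j^5*z + 92*j^4*z^2 + 140*j^4 - 9*j^3*z^3 + 92*j^3*z - 8*j^2*z^4 - 9*j^2*z^2 + j*z^5 - 8*j*z^3 + z^4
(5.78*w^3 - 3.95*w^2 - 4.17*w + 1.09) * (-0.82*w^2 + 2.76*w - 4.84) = -4.7396*w^5 + 19.1918*w^4 - 35.4578*w^3 + 6.715*w^2 + 23.1912*w - 5.2756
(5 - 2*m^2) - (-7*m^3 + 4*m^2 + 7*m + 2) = 7*m^3 - 6*m^2 - 7*m + 3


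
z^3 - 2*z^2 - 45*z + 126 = (z - 6)*(z - 3)*(z + 7)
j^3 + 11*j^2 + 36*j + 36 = (j + 2)*(j + 3)*(j + 6)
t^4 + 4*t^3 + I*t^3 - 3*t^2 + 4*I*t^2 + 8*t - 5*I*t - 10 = (t - 1)*(t + 5)*(t - I)*(t + 2*I)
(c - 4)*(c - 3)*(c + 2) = c^3 - 5*c^2 - 2*c + 24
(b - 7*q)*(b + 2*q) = b^2 - 5*b*q - 14*q^2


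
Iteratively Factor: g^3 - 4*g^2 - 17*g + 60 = (g + 4)*(g^2 - 8*g + 15) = (g - 5)*(g + 4)*(g - 3)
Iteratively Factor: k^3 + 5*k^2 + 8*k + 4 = (k + 2)*(k^2 + 3*k + 2) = (k + 2)^2*(k + 1)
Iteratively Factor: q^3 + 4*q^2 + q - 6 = (q + 2)*(q^2 + 2*q - 3) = (q + 2)*(q + 3)*(q - 1)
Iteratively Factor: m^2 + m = (m + 1)*(m)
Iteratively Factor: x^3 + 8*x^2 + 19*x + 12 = (x + 1)*(x^2 + 7*x + 12) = (x + 1)*(x + 3)*(x + 4)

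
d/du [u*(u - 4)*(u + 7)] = 3*u^2 + 6*u - 28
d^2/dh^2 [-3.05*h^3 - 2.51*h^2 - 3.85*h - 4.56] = -18.3*h - 5.02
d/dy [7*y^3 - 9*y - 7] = 21*y^2 - 9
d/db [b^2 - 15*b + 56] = 2*b - 15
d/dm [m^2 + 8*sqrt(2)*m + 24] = 2*m + 8*sqrt(2)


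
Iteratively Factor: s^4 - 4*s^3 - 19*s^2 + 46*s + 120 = (s + 3)*(s^3 - 7*s^2 + 2*s + 40) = (s - 4)*(s + 3)*(s^2 - 3*s - 10) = (s - 5)*(s - 4)*(s + 3)*(s + 2)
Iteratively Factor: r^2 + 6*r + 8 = (r + 4)*(r + 2)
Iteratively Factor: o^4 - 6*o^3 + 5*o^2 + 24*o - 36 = (o - 2)*(o^3 - 4*o^2 - 3*o + 18) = (o - 2)*(o + 2)*(o^2 - 6*o + 9) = (o - 3)*(o - 2)*(o + 2)*(o - 3)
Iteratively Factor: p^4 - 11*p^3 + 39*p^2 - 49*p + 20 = (p - 5)*(p^3 - 6*p^2 + 9*p - 4) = (p - 5)*(p - 1)*(p^2 - 5*p + 4) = (p - 5)*(p - 4)*(p - 1)*(p - 1)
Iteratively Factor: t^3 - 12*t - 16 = (t + 2)*(t^2 - 2*t - 8) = (t - 4)*(t + 2)*(t + 2)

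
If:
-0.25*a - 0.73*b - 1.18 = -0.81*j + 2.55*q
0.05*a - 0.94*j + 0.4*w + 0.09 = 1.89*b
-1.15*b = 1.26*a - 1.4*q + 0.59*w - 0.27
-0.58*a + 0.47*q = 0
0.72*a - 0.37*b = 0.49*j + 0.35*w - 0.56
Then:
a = -0.18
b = -0.12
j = 0.57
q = -0.23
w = 0.55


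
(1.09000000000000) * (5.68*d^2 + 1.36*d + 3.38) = 6.1912*d^2 + 1.4824*d + 3.6842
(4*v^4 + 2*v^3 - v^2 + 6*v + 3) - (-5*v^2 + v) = 4*v^4 + 2*v^3 + 4*v^2 + 5*v + 3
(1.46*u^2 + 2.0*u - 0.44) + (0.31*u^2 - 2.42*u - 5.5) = 1.77*u^2 - 0.42*u - 5.94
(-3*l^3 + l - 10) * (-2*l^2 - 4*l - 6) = 6*l^5 + 12*l^4 + 16*l^3 + 16*l^2 + 34*l + 60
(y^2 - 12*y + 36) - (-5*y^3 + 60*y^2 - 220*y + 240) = 5*y^3 - 59*y^2 + 208*y - 204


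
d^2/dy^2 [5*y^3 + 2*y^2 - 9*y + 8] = 30*y + 4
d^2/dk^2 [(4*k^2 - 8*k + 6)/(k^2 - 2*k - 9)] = 84*(3*k^2 - 6*k + 13)/(k^6 - 6*k^5 - 15*k^4 + 100*k^3 + 135*k^2 - 486*k - 729)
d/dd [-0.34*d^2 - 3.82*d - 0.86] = -0.68*d - 3.82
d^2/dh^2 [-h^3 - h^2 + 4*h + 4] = -6*h - 2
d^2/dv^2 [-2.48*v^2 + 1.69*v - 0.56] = -4.96000000000000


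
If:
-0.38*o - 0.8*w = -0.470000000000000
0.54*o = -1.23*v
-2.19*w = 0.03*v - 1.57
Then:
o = -0.27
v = 0.12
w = 0.72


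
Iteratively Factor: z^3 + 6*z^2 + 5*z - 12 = (z + 3)*(z^2 + 3*z - 4) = (z + 3)*(z + 4)*(z - 1)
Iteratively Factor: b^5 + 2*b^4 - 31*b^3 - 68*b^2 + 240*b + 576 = (b - 4)*(b^4 + 6*b^3 - 7*b^2 - 96*b - 144) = (b - 4)^2*(b^3 + 10*b^2 + 33*b + 36) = (b - 4)^2*(b + 3)*(b^2 + 7*b + 12) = (b - 4)^2*(b + 3)*(b + 4)*(b + 3)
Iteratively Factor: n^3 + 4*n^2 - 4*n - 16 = (n - 2)*(n^2 + 6*n + 8) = (n - 2)*(n + 2)*(n + 4)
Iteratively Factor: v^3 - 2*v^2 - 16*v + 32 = (v - 2)*(v^2 - 16) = (v - 4)*(v - 2)*(v + 4)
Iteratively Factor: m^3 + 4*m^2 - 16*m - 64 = (m + 4)*(m^2 - 16) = (m - 4)*(m + 4)*(m + 4)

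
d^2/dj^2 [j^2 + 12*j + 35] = 2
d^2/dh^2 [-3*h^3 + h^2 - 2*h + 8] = 2 - 18*h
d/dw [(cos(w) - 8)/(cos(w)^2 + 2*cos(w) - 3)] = (cos(w)^2 - 16*cos(w) - 13)*sin(w)/(cos(w)^2 + 2*cos(w) - 3)^2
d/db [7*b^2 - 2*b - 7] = 14*b - 2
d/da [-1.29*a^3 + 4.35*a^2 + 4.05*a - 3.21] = -3.87*a^2 + 8.7*a + 4.05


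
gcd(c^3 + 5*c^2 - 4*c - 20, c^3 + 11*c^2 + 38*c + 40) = c^2 + 7*c + 10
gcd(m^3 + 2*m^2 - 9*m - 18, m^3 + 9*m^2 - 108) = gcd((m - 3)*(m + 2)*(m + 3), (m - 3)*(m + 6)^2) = m - 3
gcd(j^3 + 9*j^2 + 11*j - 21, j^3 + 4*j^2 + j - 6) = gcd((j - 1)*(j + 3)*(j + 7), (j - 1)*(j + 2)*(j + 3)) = j^2 + 2*j - 3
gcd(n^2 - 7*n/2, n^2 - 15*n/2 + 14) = n - 7/2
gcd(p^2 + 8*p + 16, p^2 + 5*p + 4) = p + 4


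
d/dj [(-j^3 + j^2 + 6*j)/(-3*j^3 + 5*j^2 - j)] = (-2*j^2 + 38*j - 31)/(9*j^4 - 30*j^3 + 31*j^2 - 10*j + 1)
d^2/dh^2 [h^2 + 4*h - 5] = 2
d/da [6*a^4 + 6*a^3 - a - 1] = 24*a^3 + 18*a^2 - 1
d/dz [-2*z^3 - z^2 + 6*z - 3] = -6*z^2 - 2*z + 6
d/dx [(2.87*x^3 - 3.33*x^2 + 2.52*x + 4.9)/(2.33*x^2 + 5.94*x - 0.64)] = (6.6871*x^4 + 34.0956*x^3 - 31.1622*x^2 - 18.5716*x - 30.7188)/(5.4289*x^4 + 27.6804*x^3 + 32.3012*x^2 - 7.6032*x + 0.4096)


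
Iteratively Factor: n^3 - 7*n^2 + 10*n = (n)*(n^2 - 7*n + 10) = n*(n - 2)*(n - 5)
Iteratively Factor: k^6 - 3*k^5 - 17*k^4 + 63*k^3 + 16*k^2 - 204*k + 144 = (k - 3)*(k^5 - 17*k^3 + 12*k^2 + 52*k - 48) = (k - 3)*(k - 2)*(k^4 + 2*k^3 - 13*k^2 - 14*k + 24) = (k - 3)*(k - 2)*(k + 2)*(k^3 - 13*k + 12) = (k - 3)*(k - 2)*(k - 1)*(k + 2)*(k^2 + k - 12) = (k - 3)*(k - 2)*(k - 1)*(k + 2)*(k + 4)*(k - 3)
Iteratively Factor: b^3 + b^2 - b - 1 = (b + 1)*(b^2 - 1) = (b + 1)^2*(b - 1)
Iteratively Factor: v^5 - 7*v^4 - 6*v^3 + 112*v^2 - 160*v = (v - 2)*(v^4 - 5*v^3 - 16*v^2 + 80*v) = (v - 4)*(v - 2)*(v^3 - v^2 - 20*v) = (v - 4)*(v - 2)*(v + 4)*(v^2 - 5*v) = (v - 5)*(v - 4)*(v - 2)*(v + 4)*(v)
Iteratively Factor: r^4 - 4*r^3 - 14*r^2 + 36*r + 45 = (r + 1)*(r^3 - 5*r^2 - 9*r + 45) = (r - 5)*(r + 1)*(r^2 - 9) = (r - 5)*(r + 1)*(r + 3)*(r - 3)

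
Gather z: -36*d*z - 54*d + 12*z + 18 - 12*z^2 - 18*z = -54*d - 12*z^2 + z*(-36*d - 6) + 18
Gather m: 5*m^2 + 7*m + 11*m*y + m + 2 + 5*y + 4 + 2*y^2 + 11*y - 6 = 5*m^2 + m*(11*y + 8) + 2*y^2 + 16*y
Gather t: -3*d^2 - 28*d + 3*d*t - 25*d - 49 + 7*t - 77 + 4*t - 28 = -3*d^2 - 53*d + t*(3*d + 11) - 154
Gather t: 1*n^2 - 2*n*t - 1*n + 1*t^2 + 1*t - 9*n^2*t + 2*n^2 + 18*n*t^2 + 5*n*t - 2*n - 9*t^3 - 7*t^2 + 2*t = 3*n^2 - 3*n - 9*t^3 + t^2*(18*n - 6) + t*(-9*n^2 + 3*n + 3)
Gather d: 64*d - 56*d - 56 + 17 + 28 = 8*d - 11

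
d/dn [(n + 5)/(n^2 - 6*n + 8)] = (n^2 - 6*n - 2*(n - 3)*(n + 5) + 8)/(n^2 - 6*n + 8)^2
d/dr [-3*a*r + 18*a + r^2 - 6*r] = -3*a + 2*r - 6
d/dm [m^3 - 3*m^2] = 3*m*(m - 2)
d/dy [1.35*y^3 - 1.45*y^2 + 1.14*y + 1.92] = 4.05*y^2 - 2.9*y + 1.14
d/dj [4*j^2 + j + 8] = 8*j + 1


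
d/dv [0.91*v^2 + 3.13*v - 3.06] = 1.82*v + 3.13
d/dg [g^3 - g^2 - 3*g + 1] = 3*g^2 - 2*g - 3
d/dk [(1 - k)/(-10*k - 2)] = 3/(25*k^2 + 10*k + 1)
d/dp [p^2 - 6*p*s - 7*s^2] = 2*p - 6*s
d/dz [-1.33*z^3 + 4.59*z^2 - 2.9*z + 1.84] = -3.99*z^2 + 9.18*z - 2.9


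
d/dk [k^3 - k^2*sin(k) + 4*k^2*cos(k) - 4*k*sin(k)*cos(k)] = -4*k^2*sin(k) - k^2*cos(k) + 3*k^2 - 2*k*sin(k) + 8*k*cos(k) - 4*k*cos(2*k) - 2*sin(2*k)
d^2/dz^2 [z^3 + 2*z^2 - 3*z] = 6*z + 4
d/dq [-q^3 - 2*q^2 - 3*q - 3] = -3*q^2 - 4*q - 3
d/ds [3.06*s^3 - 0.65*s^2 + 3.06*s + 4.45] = 9.18*s^2 - 1.3*s + 3.06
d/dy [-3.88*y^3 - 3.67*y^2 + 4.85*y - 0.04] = -11.64*y^2 - 7.34*y + 4.85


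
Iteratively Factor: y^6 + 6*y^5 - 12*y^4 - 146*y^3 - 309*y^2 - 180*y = (y + 3)*(y^5 + 3*y^4 - 21*y^3 - 83*y^2 - 60*y) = (y + 3)*(y + 4)*(y^4 - y^3 - 17*y^2 - 15*y) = (y - 5)*(y + 3)*(y + 4)*(y^3 + 4*y^2 + 3*y) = y*(y - 5)*(y + 3)*(y + 4)*(y^2 + 4*y + 3) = y*(y - 5)*(y + 3)^2*(y + 4)*(y + 1)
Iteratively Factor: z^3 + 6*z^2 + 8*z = (z + 4)*(z^2 + 2*z) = z*(z + 4)*(z + 2)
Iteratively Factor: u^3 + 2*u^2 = (u + 2)*(u^2) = u*(u + 2)*(u)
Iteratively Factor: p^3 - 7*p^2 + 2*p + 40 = (p + 2)*(p^2 - 9*p + 20) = (p - 5)*(p + 2)*(p - 4)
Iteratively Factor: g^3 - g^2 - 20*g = (g + 4)*(g^2 - 5*g) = g*(g + 4)*(g - 5)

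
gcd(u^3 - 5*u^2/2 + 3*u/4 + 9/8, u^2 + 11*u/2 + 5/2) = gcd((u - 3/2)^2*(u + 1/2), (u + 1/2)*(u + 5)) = u + 1/2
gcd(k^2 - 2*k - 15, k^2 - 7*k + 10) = k - 5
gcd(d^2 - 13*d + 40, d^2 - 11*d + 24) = d - 8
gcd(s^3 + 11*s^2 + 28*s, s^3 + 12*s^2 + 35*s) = s^2 + 7*s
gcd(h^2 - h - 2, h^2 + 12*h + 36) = 1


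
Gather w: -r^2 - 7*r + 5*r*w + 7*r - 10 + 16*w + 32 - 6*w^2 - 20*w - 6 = -r^2 - 6*w^2 + w*(5*r - 4) + 16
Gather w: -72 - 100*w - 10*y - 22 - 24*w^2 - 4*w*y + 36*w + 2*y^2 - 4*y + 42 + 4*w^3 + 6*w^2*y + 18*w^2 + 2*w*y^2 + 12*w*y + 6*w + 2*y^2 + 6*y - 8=4*w^3 + w^2*(6*y - 6) + w*(2*y^2 + 8*y - 58) + 4*y^2 - 8*y - 60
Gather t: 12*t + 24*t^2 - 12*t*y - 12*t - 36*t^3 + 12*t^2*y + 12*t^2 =-36*t^3 + t^2*(12*y + 36) - 12*t*y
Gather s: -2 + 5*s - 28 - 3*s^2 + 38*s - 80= -3*s^2 + 43*s - 110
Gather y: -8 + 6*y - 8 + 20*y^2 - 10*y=20*y^2 - 4*y - 16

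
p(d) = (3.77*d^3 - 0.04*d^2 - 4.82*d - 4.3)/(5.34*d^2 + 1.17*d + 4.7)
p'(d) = (-10.68*d - 1.17)*(3.77*d^3 - 0.04*d^2 - 4.82*d - 4.3)/(5.34*d^2 + 1.17*d + 4.7)^2 + (11.31*d^2 - 0.08*d - 4.82)/(5.34*d^2 + 1.17*d + 4.7)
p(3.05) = 1.51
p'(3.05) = 0.85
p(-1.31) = -0.53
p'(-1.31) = 0.64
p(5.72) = 3.61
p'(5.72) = 0.75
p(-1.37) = -0.57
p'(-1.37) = 0.68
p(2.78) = 1.28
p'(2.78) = 0.87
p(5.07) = 3.12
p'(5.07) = 0.76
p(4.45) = 2.64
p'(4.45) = 0.78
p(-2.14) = -1.17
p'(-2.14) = 0.82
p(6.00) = 3.82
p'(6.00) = 0.75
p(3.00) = 1.47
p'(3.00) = 0.85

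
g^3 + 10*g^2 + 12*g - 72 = (g - 2)*(g + 6)^2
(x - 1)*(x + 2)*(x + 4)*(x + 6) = x^4 + 11*x^3 + 32*x^2 + 4*x - 48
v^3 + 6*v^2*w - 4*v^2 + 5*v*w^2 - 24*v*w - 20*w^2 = (v - 4)*(v + w)*(v + 5*w)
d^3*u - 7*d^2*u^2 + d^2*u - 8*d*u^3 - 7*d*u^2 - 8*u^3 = (d - 8*u)*(d + u)*(d*u + u)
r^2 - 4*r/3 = r*(r - 4/3)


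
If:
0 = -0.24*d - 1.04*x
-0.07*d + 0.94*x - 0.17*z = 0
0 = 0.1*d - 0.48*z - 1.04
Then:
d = 1.14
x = -0.26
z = -1.93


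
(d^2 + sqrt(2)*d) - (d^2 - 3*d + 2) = sqrt(2)*d + 3*d - 2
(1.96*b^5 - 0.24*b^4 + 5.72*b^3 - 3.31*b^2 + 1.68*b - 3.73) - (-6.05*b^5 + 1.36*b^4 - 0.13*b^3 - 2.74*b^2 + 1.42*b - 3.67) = 8.01*b^5 - 1.6*b^4 + 5.85*b^3 - 0.57*b^2 + 0.26*b - 0.0600000000000001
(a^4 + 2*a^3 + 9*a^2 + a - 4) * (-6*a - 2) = -6*a^5 - 14*a^4 - 58*a^3 - 24*a^2 + 22*a + 8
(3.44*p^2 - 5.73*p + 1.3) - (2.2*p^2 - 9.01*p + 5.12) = 1.24*p^2 + 3.28*p - 3.82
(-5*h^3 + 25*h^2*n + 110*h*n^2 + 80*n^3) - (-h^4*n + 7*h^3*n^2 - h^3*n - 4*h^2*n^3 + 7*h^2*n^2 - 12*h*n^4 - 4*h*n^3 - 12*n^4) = h^4*n - 7*h^3*n^2 + h^3*n - 5*h^3 + 4*h^2*n^3 - 7*h^2*n^2 + 25*h^2*n + 12*h*n^4 + 4*h*n^3 + 110*h*n^2 + 12*n^4 + 80*n^3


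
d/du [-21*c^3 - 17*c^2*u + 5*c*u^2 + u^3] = -17*c^2 + 10*c*u + 3*u^2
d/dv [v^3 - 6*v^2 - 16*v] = 3*v^2 - 12*v - 16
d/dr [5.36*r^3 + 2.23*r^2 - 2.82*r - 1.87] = 16.08*r^2 + 4.46*r - 2.82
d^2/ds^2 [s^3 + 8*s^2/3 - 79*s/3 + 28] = 6*s + 16/3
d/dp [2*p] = 2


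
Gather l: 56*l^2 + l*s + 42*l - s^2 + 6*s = 56*l^2 + l*(s + 42) - s^2 + 6*s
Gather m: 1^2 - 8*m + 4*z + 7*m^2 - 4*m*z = 7*m^2 + m*(-4*z - 8) + 4*z + 1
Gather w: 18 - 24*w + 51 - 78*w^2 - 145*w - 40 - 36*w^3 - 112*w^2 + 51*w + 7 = -36*w^3 - 190*w^2 - 118*w + 36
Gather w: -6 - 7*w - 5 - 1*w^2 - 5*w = -w^2 - 12*w - 11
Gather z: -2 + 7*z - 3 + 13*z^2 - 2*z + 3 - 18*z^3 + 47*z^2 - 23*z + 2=-18*z^3 + 60*z^2 - 18*z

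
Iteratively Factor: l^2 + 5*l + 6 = (l + 3)*(l + 2)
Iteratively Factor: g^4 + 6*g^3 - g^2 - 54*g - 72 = (g + 2)*(g^3 + 4*g^2 - 9*g - 36) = (g + 2)*(g + 3)*(g^2 + g - 12) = (g - 3)*(g + 2)*(g + 3)*(g + 4)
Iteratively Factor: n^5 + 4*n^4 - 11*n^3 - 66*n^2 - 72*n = (n + 3)*(n^4 + n^3 - 14*n^2 - 24*n) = (n + 3)^2*(n^3 - 2*n^2 - 8*n) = (n + 2)*(n + 3)^2*(n^2 - 4*n) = (n - 4)*(n + 2)*(n + 3)^2*(n)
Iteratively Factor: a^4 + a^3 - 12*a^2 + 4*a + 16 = (a + 1)*(a^3 - 12*a + 16) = (a + 1)*(a + 4)*(a^2 - 4*a + 4) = (a - 2)*(a + 1)*(a + 4)*(a - 2)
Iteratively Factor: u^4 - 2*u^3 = (u)*(u^3 - 2*u^2) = u^2*(u^2 - 2*u) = u^2*(u - 2)*(u)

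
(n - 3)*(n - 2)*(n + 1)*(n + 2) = n^4 - 2*n^3 - 7*n^2 + 8*n + 12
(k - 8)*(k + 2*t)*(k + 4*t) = k^3 + 6*k^2*t - 8*k^2 + 8*k*t^2 - 48*k*t - 64*t^2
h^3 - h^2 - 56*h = h*(h - 8)*(h + 7)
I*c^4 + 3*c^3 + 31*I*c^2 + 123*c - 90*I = (c - 5*I)*(c - 3*I)*(c + 6*I)*(I*c + 1)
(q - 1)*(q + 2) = q^2 + q - 2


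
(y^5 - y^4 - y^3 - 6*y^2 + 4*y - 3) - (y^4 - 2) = y^5 - 2*y^4 - y^3 - 6*y^2 + 4*y - 1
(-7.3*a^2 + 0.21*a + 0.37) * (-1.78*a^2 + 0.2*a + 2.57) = 12.994*a^4 - 1.8338*a^3 - 19.3776*a^2 + 0.6137*a + 0.9509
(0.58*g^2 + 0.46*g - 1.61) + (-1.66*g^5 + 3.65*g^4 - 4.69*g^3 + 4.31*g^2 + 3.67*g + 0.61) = -1.66*g^5 + 3.65*g^4 - 4.69*g^3 + 4.89*g^2 + 4.13*g - 1.0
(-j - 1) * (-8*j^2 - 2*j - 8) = 8*j^3 + 10*j^2 + 10*j + 8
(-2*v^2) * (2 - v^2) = 2*v^4 - 4*v^2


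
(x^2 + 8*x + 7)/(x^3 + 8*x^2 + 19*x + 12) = (x + 7)/(x^2 + 7*x + 12)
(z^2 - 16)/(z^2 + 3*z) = (z^2 - 16)/(z*(z + 3))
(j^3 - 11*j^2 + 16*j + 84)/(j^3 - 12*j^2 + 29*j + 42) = (j + 2)/(j + 1)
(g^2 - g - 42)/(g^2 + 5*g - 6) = (g - 7)/(g - 1)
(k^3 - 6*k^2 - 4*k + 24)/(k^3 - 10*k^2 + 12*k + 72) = (k - 2)/(k - 6)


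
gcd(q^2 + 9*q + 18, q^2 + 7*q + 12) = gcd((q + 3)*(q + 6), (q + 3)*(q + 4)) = q + 3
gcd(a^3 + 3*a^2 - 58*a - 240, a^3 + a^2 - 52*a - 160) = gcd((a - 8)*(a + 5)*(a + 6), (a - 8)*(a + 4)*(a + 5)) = a^2 - 3*a - 40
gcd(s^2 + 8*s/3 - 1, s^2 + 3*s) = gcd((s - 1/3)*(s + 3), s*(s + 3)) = s + 3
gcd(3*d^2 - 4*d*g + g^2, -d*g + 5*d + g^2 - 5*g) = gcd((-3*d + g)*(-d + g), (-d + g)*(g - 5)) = d - g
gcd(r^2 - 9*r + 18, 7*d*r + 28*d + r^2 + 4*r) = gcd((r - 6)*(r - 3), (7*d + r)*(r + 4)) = 1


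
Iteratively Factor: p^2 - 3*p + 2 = (p - 2)*(p - 1)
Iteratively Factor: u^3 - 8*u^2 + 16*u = (u - 4)*(u^2 - 4*u) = (u - 4)^2*(u)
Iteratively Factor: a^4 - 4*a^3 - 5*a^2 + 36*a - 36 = (a - 3)*(a^3 - a^2 - 8*a + 12) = (a - 3)*(a + 3)*(a^2 - 4*a + 4) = (a - 3)*(a - 2)*(a + 3)*(a - 2)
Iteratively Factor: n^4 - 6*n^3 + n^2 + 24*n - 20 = (n - 5)*(n^3 - n^2 - 4*n + 4) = (n - 5)*(n - 1)*(n^2 - 4) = (n - 5)*(n - 2)*(n - 1)*(n + 2)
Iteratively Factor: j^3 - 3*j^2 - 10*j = (j + 2)*(j^2 - 5*j) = (j - 5)*(j + 2)*(j)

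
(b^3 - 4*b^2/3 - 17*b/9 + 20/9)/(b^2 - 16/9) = (3*b^2 - 8*b + 5)/(3*b - 4)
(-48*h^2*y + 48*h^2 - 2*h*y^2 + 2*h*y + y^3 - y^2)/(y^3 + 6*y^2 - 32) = (-48*h^2*y + 48*h^2 - 2*h*y^2 + 2*h*y + y^3 - y^2)/(y^3 + 6*y^2 - 32)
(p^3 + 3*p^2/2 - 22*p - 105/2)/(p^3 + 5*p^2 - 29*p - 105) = (p + 7/2)/(p + 7)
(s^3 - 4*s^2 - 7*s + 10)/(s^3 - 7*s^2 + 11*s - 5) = (s + 2)/(s - 1)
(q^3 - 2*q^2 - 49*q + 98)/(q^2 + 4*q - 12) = (q^2 - 49)/(q + 6)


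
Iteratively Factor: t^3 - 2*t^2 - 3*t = (t - 3)*(t^2 + t) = (t - 3)*(t + 1)*(t)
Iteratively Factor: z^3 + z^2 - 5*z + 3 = (z - 1)*(z^2 + 2*z - 3) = (z - 1)^2*(z + 3)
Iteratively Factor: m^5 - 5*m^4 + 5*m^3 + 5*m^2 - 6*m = (m + 1)*(m^4 - 6*m^3 + 11*m^2 - 6*m) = (m - 1)*(m + 1)*(m^3 - 5*m^2 + 6*m) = (m - 2)*(m - 1)*(m + 1)*(m^2 - 3*m) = m*(m - 2)*(m - 1)*(m + 1)*(m - 3)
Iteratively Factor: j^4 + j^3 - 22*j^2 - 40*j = (j + 4)*(j^3 - 3*j^2 - 10*j) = j*(j + 4)*(j^2 - 3*j - 10) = j*(j - 5)*(j + 4)*(j + 2)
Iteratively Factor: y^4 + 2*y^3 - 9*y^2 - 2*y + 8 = (y - 2)*(y^3 + 4*y^2 - y - 4) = (y - 2)*(y - 1)*(y^2 + 5*y + 4) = (y - 2)*(y - 1)*(y + 4)*(y + 1)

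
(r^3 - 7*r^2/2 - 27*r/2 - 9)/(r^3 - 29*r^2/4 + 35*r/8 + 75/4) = 4*(2*r^2 + 5*r + 3)/(8*r^2 - 10*r - 25)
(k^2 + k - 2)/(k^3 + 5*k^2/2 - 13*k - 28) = 2*(k - 1)/(2*k^2 + k - 28)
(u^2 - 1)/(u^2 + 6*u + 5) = (u - 1)/(u + 5)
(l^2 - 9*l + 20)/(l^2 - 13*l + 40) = (l - 4)/(l - 8)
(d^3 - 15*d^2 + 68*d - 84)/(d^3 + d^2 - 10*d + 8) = (d^2 - 13*d + 42)/(d^2 + 3*d - 4)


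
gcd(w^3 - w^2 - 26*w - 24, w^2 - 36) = w - 6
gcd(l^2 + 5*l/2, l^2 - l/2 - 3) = 1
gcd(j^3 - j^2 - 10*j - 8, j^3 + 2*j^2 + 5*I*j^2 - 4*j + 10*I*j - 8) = j + 2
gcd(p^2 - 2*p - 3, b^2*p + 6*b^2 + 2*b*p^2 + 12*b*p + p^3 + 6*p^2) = 1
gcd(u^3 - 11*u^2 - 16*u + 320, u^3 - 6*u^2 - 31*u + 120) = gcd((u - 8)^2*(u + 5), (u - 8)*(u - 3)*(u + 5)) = u^2 - 3*u - 40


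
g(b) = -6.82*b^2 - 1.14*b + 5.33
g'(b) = -13.64*b - 1.14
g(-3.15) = -58.75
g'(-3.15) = 41.83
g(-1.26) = -4.06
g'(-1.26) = 16.05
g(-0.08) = 5.38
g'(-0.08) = -0.05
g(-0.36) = 4.86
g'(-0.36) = 3.77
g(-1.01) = -0.48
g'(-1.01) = 12.64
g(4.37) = -129.89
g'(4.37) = -60.75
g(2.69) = -47.09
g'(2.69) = -37.83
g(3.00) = -59.47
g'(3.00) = -42.06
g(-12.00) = -963.07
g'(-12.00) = 162.54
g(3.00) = -59.47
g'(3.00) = -42.06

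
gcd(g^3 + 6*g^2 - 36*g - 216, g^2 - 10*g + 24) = g - 6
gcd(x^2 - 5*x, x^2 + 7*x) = x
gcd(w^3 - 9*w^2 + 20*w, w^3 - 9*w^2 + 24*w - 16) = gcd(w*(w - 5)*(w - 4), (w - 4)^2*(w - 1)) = w - 4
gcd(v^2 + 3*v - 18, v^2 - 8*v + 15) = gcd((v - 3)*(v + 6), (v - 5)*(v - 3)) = v - 3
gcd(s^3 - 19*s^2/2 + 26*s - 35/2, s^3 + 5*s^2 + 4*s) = 1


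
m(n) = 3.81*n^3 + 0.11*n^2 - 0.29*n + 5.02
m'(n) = 11.43*n^2 + 0.22*n - 0.29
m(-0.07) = 5.04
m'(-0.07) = -0.25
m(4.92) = 460.01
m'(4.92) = 277.47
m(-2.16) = -32.24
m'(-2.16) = 52.56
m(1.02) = 8.88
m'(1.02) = 11.83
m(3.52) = 171.53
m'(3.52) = 142.11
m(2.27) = 49.49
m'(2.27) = 59.11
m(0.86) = 7.28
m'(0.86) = 8.35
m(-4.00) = -235.90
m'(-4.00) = 181.71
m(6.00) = 830.20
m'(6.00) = 412.51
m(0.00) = 5.02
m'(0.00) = -0.29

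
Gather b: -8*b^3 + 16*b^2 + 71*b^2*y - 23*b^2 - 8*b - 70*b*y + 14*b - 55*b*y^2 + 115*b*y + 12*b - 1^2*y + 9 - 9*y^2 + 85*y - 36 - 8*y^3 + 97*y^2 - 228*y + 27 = -8*b^3 + b^2*(71*y - 7) + b*(-55*y^2 + 45*y + 18) - 8*y^3 + 88*y^2 - 144*y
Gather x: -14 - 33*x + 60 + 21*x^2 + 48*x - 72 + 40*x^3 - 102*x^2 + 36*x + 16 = 40*x^3 - 81*x^2 + 51*x - 10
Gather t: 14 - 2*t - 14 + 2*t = 0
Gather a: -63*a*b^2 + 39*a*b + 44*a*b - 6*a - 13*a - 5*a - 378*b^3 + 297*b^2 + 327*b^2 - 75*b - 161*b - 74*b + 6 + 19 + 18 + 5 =a*(-63*b^2 + 83*b - 24) - 378*b^3 + 624*b^2 - 310*b + 48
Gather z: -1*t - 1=-t - 1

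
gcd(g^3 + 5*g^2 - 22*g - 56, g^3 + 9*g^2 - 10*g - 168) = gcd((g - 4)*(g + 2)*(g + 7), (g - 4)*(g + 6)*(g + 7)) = g^2 + 3*g - 28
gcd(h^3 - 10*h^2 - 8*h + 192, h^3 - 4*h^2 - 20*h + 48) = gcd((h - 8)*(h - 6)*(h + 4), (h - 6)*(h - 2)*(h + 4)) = h^2 - 2*h - 24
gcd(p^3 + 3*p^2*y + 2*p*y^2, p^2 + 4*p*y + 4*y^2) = p + 2*y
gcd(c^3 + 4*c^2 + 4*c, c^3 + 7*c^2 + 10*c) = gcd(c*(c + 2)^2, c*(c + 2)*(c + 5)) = c^2 + 2*c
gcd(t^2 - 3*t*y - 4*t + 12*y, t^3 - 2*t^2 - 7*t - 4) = t - 4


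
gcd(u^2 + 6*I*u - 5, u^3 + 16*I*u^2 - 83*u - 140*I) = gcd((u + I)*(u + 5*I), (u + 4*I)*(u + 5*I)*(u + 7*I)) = u + 5*I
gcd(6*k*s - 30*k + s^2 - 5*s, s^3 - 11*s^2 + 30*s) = s - 5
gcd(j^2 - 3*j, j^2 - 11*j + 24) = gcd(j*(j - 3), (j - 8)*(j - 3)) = j - 3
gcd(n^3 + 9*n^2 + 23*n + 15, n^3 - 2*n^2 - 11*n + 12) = n + 3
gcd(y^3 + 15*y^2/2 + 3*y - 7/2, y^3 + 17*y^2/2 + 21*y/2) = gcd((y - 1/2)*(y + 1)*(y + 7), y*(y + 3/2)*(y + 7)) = y + 7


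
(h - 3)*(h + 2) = h^2 - h - 6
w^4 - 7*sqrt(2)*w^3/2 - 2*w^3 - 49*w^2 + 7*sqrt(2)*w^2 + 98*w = w*(w - 2)*(w - 7*sqrt(2))*(w + 7*sqrt(2)/2)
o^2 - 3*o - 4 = (o - 4)*(o + 1)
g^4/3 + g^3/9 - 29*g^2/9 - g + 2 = (g/3 + 1)*(g - 3)*(g - 2/3)*(g + 1)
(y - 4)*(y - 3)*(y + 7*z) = y^3 + 7*y^2*z - 7*y^2 - 49*y*z + 12*y + 84*z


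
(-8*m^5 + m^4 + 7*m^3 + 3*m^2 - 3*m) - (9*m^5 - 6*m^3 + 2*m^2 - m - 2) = -17*m^5 + m^4 + 13*m^3 + m^2 - 2*m + 2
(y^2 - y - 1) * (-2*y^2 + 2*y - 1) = -2*y^4 + 4*y^3 - y^2 - y + 1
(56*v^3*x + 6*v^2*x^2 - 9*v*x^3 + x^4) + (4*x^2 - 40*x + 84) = 56*v^3*x + 6*v^2*x^2 - 9*v*x^3 + x^4 + 4*x^2 - 40*x + 84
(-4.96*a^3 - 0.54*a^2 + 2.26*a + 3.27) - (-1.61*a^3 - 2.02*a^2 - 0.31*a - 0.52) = -3.35*a^3 + 1.48*a^2 + 2.57*a + 3.79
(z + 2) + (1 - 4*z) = 3 - 3*z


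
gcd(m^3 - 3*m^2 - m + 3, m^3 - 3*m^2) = m - 3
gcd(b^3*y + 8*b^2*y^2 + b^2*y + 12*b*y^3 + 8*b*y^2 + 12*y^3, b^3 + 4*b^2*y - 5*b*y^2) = 1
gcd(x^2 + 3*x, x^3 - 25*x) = x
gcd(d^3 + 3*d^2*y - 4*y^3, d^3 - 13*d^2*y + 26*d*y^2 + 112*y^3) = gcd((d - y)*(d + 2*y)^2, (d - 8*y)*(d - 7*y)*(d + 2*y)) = d + 2*y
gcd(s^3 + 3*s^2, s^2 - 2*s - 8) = 1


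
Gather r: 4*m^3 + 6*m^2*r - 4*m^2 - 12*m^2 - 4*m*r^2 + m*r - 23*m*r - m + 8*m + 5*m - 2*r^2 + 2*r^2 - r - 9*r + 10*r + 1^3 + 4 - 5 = 4*m^3 - 16*m^2 - 4*m*r^2 + 12*m + r*(6*m^2 - 22*m)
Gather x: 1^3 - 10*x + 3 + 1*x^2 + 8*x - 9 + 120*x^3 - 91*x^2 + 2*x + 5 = 120*x^3 - 90*x^2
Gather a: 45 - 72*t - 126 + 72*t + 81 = 0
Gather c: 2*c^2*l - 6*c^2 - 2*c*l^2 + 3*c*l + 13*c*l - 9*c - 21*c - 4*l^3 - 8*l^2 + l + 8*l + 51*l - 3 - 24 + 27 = c^2*(2*l - 6) + c*(-2*l^2 + 16*l - 30) - 4*l^3 - 8*l^2 + 60*l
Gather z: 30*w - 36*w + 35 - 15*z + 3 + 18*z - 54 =-6*w + 3*z - 16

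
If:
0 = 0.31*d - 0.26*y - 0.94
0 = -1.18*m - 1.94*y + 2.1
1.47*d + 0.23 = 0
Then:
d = -0.16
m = 8.03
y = -3.80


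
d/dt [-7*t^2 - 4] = -14*t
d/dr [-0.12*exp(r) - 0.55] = -0.12*exp(r)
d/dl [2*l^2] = 4*l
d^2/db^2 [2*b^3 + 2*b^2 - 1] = 12*b + 4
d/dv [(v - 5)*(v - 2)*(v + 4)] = 3*v^2 - 6*v - 18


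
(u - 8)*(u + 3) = u^2 - 5*u - 24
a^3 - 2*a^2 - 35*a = a*(a - 7)*(a + 5)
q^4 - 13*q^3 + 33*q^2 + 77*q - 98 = (q - 7)^2*(q - 1)*(q + 2)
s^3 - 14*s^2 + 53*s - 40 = (s - 8)*(s - 5)*(s - 1)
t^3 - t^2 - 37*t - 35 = (t - 7)*(t + 1)*(t + 5)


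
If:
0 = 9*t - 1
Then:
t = 1/9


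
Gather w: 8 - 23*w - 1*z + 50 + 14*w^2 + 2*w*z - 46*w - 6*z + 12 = 14*w^2 + w*(2*z - 69) - 7*z + 70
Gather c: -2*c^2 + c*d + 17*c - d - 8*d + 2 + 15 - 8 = -2*c^2 + c*(d + 17) - 9*d + 9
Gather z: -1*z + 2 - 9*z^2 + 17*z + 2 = -9*z^2 + 16*z + 4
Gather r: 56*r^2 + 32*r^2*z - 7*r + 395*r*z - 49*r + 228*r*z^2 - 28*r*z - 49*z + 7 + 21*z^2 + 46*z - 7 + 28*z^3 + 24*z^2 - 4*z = r^2*(32*z + 56) + r*(228*z^2 + 367*z - 56) + 28*z^3 + 45*z^2 - 7*z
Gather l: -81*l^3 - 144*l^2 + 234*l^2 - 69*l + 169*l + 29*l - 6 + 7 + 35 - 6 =-81*l^3 + 90*l^2 + 129*l + 30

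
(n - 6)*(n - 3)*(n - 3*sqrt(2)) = n^3 - 9*n^2 - 3*sqrt(2)*n^2 + 18*n + 27*sqrt(2)*n - 54*sqrt(2)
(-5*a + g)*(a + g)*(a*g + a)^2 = -5*a^4*g^2 - 10*a^4*g - 5*a^4 - 4*a^3*g^3 - 8*a^3*g^2 - 4*a^3*g + a^2*g^4 + 2*a^2*g^3 + a^2*g^2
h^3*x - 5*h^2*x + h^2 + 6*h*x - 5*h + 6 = (h - 3)*(h - 2)*(h*x + 1)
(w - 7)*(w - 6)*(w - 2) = w^3 - 15*w^2 + 68*w - 84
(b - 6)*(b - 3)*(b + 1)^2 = b^4 - 7*b^3 + b^2 + 27*b + 18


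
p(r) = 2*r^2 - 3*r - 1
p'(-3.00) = -15.00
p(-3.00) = 26.00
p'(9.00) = 33.00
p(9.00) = 134.00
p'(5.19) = 17.76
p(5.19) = 37.30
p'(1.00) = 1.00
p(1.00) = -2.00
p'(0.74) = -0.04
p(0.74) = -2.12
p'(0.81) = 0.24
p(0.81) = -2.12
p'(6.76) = 24.04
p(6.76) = 70.12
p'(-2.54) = -13.16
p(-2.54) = 19.52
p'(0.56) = -0.76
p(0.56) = -2.05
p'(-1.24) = -7.96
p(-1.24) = 5.80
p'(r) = 4*r - 3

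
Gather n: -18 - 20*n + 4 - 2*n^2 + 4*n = -2*n^2 - 16*n - 14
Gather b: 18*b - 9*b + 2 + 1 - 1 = 9*b + 2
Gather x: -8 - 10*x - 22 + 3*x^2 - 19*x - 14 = 3*x^2 - 29*x - 44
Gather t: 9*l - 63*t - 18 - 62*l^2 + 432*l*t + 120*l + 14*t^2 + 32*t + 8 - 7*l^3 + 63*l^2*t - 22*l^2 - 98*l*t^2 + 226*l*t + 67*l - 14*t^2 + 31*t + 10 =-7*l^3 - 84*l^2 - 98*l*t^2 + 196*l + t*(63*l^2 + 658*l)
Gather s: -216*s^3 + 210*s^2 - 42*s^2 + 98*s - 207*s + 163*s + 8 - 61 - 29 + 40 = -216*s^3 + 168*s^2 + 54*s - 42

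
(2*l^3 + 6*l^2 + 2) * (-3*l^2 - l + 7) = -6*l^5 - 20*l^4 + 8*l^3 + 36*l^2 - 2*l + 14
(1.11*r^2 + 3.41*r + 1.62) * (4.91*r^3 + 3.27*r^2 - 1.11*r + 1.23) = 5.4501*r^5 + 20.3728*r^4 + 17.8728*r^3 + 2.8776*r^2 + 2.3961*r + 1.9926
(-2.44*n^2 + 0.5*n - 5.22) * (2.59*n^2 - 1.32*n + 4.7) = -6.3196*n^4 + 4.5158*n^3 - 25.6478*n^2 + 9.2404*n - 24.534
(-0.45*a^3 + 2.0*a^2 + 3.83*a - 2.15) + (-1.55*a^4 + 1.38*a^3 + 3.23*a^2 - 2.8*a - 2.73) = -1.55*a^4 + 0.93*a^3 + 5.23*a^2 + 1.03*a - 4.88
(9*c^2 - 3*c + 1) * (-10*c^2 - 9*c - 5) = -90*c^4 - 51*c^3 - 28*c^2 + 6*c - 5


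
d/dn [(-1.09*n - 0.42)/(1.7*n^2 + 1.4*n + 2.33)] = (1.853*n^2 + 1.428*n - 1.9517)/(2.89*n^4 + 4.76*n^3 + 9.882*n^2 + 6.524*n + 5.4289)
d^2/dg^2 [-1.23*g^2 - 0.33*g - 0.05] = -2.46000000000000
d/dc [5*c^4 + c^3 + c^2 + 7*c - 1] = 20*c^3 + 3*c^2 + 2*c + 7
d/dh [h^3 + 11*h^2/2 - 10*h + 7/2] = 3*h^2 + 11*h - 10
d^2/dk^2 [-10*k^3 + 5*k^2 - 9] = 10 - 60*k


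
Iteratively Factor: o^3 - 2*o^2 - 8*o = (o + 2)*(o^2 - 4*o) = (o - 4)*(o + 2)*(o)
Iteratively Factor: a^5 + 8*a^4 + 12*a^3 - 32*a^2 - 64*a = (a + 4)*(a^4 + 4*a^3 - 4*a^2 - 16*a) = a*(a + 4)*(a^3 + 4*a^2 - 4*a - 16) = a*(a + 4)^2*(a^2 - 4) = a*(a - 2)*(a + 4)^2*(a + 2)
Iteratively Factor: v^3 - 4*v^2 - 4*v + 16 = (v - 2)*(v^2 - 2*v - 8) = (v - 4)*(v - 2)*(v + 2)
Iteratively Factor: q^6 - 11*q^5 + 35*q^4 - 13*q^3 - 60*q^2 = (q - 5)*(q^5 - 6*q^4 + 5*q^3 + 12*q^2) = q*(q - 5)*(q^4 - 6*q^3 + 5*q^2 + 12*q) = q*(q - 5)*(q - 4)*(q^3 - 2*q^2 - 3*q) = q*(q - 5)*(q - 4)*(q - 3)*(q^2 + q) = q^2*(q - 5)*(q - 4)*(q - 3)*(q + 1)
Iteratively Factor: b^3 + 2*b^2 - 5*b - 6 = (b - 2)*(b^2 + 4*b + 3) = (b - 2)*(b + 3)*(b + 1)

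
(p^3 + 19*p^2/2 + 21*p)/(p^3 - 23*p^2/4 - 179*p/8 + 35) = 4*p*(p + 6)/(4*p^2 - 37*p + 40)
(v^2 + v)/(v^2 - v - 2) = v/(v - 2)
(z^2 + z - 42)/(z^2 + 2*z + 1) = (z^2 + z - 42)/(z^2 + 2*z + 1)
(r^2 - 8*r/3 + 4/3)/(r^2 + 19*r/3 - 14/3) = (r - 2)/(r + 7)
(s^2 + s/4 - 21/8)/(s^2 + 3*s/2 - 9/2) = (s + 7/4)/(s + 3)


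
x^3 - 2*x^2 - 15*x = x*(x - 5)*(x + 3)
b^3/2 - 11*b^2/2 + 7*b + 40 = (b/2 + 1)*(b - 8)*(b - 5)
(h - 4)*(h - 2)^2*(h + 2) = h^4 - 6*h^3 + 4*h^2 + 24*h - 32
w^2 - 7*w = w*(w - 7)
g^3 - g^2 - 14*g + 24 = (g - 3)*(g - 2)*(g + 4)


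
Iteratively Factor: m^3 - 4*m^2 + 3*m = (m - 1)*(m^2 - 3*m) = m*(m - 1)*(m - 3)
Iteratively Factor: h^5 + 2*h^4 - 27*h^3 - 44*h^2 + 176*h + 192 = (h + 4)*(h^4 - 2*h^3 - 19*h^2 + 32*h + 48) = (h + 4)^2*(h^3 - 6*h^2 + 5*h + 12) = (h - 4)*(h + 4)^2*(h^2 - 2*h - 3) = (h - 4)*(h + 1)*(h + 4)^2*(h - 3)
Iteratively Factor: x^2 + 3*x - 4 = (x + 4)*(x - 1)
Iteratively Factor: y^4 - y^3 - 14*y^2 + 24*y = (y)*(y^3 - y^2 - 14*y + 24) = y*(y - 3)*(y^2 + 2*y - 8) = y*(y - 3)*(y + 4)*(y - 2)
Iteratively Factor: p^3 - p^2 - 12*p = (p - 4)*(p^2 + 3*p) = (p - 4)*(p + 3)*(p)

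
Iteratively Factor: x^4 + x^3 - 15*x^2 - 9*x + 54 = (x - 2)*(x^3 + 3*x^2 - 9*x - 27) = (x - 2)*(x + 3)*(x^2 - 9) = (x - 3)*(x - 2)*(x + 3)*(x + 3)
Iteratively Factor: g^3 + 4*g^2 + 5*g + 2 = (g + 1)*(g^2 + 3*g + 2) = (g + 1)*(g + 2)*(g + 1)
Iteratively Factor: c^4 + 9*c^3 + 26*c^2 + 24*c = (c + 2)*(c^3 + 7*c^2 + 12*c) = c*(c + 2)*(c^2 + 7*c + 12) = c*(c + 2)*(c + 4)*(c + 3)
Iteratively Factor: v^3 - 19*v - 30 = (v + 3)*(v^2 - 3*v - 10) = (v + 2)*(v + 3)*(v - 5)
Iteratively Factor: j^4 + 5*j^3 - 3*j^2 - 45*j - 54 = (j - 3)*(j^3 + 8*j^2 + 21*j + 18) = (j - 3)*(j + 2)*(j^2 + 6*j + 9) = (j - 3)*(j + 2)*(j + 3)*(j + 3)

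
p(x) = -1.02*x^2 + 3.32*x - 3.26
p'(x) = 3.32 - 2.04*x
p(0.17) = -2.73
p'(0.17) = 2.97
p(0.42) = -2.05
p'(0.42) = 2.46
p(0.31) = -2.33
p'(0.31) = 2.69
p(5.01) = -12.23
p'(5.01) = -6.90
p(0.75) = -1.34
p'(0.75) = 1.79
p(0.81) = -1.24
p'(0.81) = 1.67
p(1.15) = -0.79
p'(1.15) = 0.97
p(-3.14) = -23.74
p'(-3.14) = 9.73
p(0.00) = -3.26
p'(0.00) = 3.32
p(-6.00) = -59.90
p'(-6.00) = 15.56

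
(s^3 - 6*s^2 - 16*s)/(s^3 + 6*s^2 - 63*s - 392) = s*(s + 2)/(s^2 + 14*s + 49)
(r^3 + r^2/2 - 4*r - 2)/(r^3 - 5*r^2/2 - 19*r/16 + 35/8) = 8*(2*r^2 + 5*r + 2)/(16*r^2 - 8*r - 35)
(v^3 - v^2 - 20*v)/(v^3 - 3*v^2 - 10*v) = (v + 4)/(v + 2)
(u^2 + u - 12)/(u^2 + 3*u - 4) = (u - 3)/(u - 1)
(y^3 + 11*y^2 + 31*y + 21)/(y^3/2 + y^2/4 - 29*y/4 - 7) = 4*(y^2 + 10*y + 21)/(2*y^2 - y - 28)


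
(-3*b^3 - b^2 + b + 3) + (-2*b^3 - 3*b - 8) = -5*b^3 - b^2 - 2*b - 5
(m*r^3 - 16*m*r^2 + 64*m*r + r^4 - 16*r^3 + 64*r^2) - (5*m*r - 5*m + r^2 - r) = m*r^3 - 16*m*r^2 + 59*m*r + 5*m + r^4 - 16*r^3 + 63*r^2 + r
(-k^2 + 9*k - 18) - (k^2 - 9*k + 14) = -2*k^2 + 18*k - 32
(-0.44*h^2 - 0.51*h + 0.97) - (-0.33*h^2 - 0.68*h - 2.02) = -0.11*h^2 + 0.17*h + 2.99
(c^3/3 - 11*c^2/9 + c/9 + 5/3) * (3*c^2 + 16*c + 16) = c^5 + 5*c^4/3 - 125*c^3/9 - 115*c^2/9 + 256*c/9 + 80/3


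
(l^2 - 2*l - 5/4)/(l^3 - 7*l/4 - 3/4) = (2*l - 5)/(2*l^2 - l - 3)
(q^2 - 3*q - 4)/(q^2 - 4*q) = (q + 1)/q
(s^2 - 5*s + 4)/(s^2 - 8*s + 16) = (s - 1)/(s - 4)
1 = 1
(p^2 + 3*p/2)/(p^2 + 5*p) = (p + 3/2)/(p + 5)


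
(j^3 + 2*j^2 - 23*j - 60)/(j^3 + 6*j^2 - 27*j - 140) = (j + 3)/(j + 7)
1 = 1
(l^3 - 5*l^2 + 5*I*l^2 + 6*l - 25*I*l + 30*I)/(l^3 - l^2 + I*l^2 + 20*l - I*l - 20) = (l^2 - 5*l + 6)/(l^2 - l*(1 + 4*I) + 4*I)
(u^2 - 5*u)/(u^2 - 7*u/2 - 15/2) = 2*u/(2*u + 3)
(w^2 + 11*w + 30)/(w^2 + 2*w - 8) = (w^2 + 11*w + 30)/(w^2 + 2*w - 8)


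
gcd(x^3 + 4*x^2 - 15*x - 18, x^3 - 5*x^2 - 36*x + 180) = x + 6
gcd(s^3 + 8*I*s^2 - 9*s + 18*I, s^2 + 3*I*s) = s + 3*I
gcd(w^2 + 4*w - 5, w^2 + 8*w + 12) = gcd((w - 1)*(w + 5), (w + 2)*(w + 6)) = 1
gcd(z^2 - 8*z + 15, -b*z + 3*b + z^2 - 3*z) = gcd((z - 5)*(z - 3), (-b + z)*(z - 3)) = z - 3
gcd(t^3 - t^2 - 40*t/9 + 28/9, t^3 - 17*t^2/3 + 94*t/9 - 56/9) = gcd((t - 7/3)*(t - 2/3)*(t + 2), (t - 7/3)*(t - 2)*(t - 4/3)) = t - 7/3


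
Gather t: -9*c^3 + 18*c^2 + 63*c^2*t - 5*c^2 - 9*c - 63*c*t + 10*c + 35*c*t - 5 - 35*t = -9*c^3 + 13*c^2 + c + t*(63*c^2 - 28*c - 35) - 5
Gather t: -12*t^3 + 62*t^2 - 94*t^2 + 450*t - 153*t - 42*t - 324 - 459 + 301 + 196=-12*t^3 - 32*t^2 + 255*t - 286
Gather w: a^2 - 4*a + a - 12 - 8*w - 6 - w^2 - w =a^2 - 3*a - w^2 - 9*w - 18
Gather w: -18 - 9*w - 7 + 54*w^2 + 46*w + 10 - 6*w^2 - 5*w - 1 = 48*w^2 + 32*w - 16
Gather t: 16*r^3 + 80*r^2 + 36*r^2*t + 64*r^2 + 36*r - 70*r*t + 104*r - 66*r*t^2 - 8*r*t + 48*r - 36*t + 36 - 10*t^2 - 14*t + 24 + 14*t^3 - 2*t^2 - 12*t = 16*r^3 + 144*r^2 + 188*r + 14*t^3 + t^2*(-66*r - 12) + t*(36*r^2 - 78*r - 62) + 60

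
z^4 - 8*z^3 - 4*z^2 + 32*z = z*(z - 8)*(z - 2)*(z + 2)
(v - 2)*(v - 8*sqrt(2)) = v^2 - 8*sqrt(2)*v - 2*v + 16*sqrt(2)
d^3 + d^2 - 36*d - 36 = (d - 6)*(d + 1)*(d + 6)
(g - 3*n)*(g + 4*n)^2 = g^3 + 5*g^2*n - 8*g*n^2 - 48*n^3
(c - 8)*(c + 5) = c^2 - 3*c - 40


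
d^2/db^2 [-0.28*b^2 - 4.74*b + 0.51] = -0.560000000000000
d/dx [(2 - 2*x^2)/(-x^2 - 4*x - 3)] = 8/(x^2 + 6*x + 9)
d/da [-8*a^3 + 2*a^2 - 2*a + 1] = -24*a^2 + 4*a - 2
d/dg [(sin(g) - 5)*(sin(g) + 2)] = (2*sin(g) - 3)*cos(g)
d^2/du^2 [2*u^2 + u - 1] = 4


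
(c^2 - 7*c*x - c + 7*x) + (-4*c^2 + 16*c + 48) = -3*c^2 - 7*c*x + 15*c + 7*x + 48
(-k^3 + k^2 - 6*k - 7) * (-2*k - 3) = 2*k^4 + k^3 + 9*k^2 + 32*k + 21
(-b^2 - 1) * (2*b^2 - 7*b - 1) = -2*b^4 + 7*b^3 - b^2 + 7*b + 1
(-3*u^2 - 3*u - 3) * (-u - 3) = 3*u^3 + 12*u^2 + 12*u + 9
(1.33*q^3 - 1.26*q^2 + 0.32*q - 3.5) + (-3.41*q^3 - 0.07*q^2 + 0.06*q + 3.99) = -2.08*q^3 - 1.33*q^2 + 0.38*q + 0.49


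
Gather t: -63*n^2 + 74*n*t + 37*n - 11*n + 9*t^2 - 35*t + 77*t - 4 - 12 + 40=-63*n^2 + 26*n + 9*t^2 + t*(74*n + 42) + 24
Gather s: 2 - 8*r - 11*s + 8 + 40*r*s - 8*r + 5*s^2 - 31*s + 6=-16*r + 5*s^2 + s*(40*r - 42) + 16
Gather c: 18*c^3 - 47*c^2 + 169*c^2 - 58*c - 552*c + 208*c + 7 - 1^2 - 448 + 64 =18*c^3 + 122*c^2 - 402*c - 378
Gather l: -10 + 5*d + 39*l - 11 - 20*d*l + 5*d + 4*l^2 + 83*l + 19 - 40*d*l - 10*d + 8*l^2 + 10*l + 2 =12*l^2 + l*(132 - 60*d)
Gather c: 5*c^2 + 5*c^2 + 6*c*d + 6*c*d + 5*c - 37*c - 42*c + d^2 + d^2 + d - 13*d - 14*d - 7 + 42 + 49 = 10*c^2 + c*(12*d - 74) + 2*d^2 - 26*d + 84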